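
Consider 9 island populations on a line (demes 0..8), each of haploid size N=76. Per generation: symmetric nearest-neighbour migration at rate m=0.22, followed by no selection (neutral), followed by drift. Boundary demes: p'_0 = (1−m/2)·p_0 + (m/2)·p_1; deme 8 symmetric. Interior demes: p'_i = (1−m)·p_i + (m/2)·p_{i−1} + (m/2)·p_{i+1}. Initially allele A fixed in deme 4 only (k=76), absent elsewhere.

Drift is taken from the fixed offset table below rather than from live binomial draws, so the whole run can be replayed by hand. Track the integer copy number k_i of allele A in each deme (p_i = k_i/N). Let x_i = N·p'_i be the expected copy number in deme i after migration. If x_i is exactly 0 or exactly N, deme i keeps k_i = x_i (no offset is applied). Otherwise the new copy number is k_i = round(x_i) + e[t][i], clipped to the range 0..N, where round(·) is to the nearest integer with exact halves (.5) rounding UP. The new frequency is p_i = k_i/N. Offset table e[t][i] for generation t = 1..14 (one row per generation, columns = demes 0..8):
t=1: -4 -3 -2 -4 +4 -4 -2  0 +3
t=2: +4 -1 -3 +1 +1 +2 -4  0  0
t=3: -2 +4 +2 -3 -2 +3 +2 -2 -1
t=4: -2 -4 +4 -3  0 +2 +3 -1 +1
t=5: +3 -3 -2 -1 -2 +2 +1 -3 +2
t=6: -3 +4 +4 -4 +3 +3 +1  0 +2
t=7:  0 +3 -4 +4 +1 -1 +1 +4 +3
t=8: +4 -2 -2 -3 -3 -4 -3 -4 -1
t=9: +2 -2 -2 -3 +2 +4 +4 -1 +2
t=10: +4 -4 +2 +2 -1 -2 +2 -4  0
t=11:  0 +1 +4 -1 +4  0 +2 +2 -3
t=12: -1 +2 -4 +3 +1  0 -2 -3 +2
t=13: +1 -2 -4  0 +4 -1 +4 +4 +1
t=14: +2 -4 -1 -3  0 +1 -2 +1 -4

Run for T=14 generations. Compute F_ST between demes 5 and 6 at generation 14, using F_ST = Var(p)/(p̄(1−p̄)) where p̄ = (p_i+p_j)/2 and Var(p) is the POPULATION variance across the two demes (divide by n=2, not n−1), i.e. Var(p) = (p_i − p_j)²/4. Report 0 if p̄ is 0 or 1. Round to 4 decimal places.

0.0090

t=0: k=[0 0 0 0 76 0 0 0 0]
t=1: x=[0.0000 0.0000 0.0000 8.3600 59.2800 8.3600 0.0000 0.0000 0.0000] k=[0 0 0 4 63 4 0 0 0]
t=2: x=[0.0000 0.0000 0.4400 10.0500 50.0200 10.0500 0.4400 0.0000 0.0000] k=[0 0 0 11 51 12 0 0 0]
t=3: x=[0.0000 0.0000 1.2100 14.1900 42.3100 14.9700 1.3200 0.0000 0.0000] k=[0 0 3 11 40 18 3 0 0]
t=4: x=[0.0000 0.3300 3.5500 13.3100 34.3900 18.7700 4.3200 0.3300 0.0000] k=[0 0 8 10 34 21 7 0 0]
t=5: x=[0.0000 0.8800 7.3400 12.4200 29.9300 20.8900 7.7700 0.7700 0.0000] k=[0 0 5 11 28 23 9 0 0]
t=6: x=[0.0000 0.5500 5.1100 12.2100 25.5800 22.0100 9.5500 0.9900 0.0000] k=[0 5 9 8 29 25 11 1 0]
t=7: x=[0.5500 4.8900 8.4500 10.4200 26.2500 23.9000 11.4400 1.9900 0.1100] k=[1 8 4 14 27 23 12 6 3]
t=8: x=[1.7700 6.7900 5.5400 14.3300 25.1300 22.2300 12.5500 6.3300 3.3300] k=[6 5 4 11 22 18 10 2 2]
t=9: x=[5.8900 5.0000 4.8800 11.4400 20.3500 17.5600 10.0000 2.8800 2.0000] k=[8 3 3 8 22 22 14 2 4]
t=10: x=[7.4500 3.5500 3.5500 8.9900 20.4600 21.1200 13.5600 3.5400 3.7800] k=[11 0 6 11 19 19 16 0 4]
t=11: x=[9.7900 1.8700 5.8900 11.3300 18.1200 18.6700 14.5700 2.2000 3.5600] k=[10 3 10 10 22 19 17 4 1]
t=12: x=[9.2300 4.5400 9.2300 11.3200 20.3500 19.1100 15.7900 5.1000 1.3300] k=[8 7 5 14 21 19 14 2 3]
t=13: x=[7.8900 6.8900 6.2100 13.7800 20.0100 18.6700 13.2300 3.4300 2.8900] k=[9 5 2 14 24 18 17 7 4]
t=14: x=[8.5600 5.1100 3.6500 13.7800 22.2400 18.5500 16.0100 7.7700 4.3300] k=[11 1 3 11 22 20 14 9 0]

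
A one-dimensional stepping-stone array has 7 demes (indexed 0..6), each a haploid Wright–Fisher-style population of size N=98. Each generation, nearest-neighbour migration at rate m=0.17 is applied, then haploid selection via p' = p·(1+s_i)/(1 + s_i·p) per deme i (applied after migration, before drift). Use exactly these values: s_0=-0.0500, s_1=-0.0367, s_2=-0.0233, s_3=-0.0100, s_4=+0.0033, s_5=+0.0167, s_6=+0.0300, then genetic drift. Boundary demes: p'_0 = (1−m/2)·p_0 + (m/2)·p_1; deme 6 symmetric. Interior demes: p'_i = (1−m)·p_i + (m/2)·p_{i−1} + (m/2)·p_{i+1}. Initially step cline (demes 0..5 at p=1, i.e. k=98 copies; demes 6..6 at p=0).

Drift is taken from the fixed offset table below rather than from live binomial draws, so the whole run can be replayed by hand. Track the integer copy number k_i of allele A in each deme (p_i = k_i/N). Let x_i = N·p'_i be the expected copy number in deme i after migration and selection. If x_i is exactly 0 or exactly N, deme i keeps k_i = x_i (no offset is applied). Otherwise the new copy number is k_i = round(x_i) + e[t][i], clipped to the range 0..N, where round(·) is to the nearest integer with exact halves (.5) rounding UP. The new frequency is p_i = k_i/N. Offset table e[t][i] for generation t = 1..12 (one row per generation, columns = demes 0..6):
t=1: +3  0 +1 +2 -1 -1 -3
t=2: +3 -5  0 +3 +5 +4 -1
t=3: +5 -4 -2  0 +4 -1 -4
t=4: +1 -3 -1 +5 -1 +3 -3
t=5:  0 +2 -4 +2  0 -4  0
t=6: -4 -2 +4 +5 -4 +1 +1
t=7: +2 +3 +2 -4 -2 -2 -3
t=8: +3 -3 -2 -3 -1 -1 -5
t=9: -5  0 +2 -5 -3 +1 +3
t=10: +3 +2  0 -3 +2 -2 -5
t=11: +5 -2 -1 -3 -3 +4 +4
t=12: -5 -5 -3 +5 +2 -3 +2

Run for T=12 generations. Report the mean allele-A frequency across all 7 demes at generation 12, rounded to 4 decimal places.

0.8003

t=0: k=[98 98 98 98 98 98 0]
t=1: x=[98.0000 98.0000 98.0000 98.0000 98.0000 89.7954 8.5581] k=[98 98 98 98 98 89 6]
t=2: x=[98.0000 98.0000 98.0000 98.0000 97.2375 82.9225 13.3931] k=[98 98 98 98 98 87 12]
t=3: x=[98.0000 98.0000 98.0000 98.0000 97.0680 81.7854 18.8204] k=[98 98 98 98 98 81 15]
t=4: x=[98.0000 98.0000 98.0000 98.0000 96.5597 77.1085 21.0952] k=[98 98 98 98 96 80 18]
t=5: x=[98.0000 98.0000 98.0000 97.8283 94.8202 76.3705 23.7986] k=[98 98 98 98 95 72 24]
t=6: x=[98.0000 98.0000 98.0000 97.7424 93.3147 70.2060 28.6759] k=[98 98 98 98 89 71 30]
t=7: x=[98.0000 98.0000 98.0000 97.2273 88.2639 69.3817 34.1396] k=[98 98 98 93 86 67 31]
t=8: x=[98.0000 98.0000 97.5649 92.7806 85.0172 65.9134 34.7198] k=[98 98 96 90 84 65 30]
t=9: x=[98.0000 97.8235 95.6055 89.9258 82.9370 64.0086 33.6248] k=[98 98 98 85 80 65 37]
t=10: x=[98.0000 98.0000 96.8689 85.5713 79.2001 64.2623 40.0783] k=[98 98 97 83 81 62 35]
t=11: x=[98.0000 97.9118 95.8459 83.8991 79.6043 61.6993 37.9802] k=[98 96 95 81 77 66 42]
t=12: x=[97.8211 96.0135 93.8013 81.7140 76.4604 65.2571 44.7578] k=[93 91 91 87 78 62 47]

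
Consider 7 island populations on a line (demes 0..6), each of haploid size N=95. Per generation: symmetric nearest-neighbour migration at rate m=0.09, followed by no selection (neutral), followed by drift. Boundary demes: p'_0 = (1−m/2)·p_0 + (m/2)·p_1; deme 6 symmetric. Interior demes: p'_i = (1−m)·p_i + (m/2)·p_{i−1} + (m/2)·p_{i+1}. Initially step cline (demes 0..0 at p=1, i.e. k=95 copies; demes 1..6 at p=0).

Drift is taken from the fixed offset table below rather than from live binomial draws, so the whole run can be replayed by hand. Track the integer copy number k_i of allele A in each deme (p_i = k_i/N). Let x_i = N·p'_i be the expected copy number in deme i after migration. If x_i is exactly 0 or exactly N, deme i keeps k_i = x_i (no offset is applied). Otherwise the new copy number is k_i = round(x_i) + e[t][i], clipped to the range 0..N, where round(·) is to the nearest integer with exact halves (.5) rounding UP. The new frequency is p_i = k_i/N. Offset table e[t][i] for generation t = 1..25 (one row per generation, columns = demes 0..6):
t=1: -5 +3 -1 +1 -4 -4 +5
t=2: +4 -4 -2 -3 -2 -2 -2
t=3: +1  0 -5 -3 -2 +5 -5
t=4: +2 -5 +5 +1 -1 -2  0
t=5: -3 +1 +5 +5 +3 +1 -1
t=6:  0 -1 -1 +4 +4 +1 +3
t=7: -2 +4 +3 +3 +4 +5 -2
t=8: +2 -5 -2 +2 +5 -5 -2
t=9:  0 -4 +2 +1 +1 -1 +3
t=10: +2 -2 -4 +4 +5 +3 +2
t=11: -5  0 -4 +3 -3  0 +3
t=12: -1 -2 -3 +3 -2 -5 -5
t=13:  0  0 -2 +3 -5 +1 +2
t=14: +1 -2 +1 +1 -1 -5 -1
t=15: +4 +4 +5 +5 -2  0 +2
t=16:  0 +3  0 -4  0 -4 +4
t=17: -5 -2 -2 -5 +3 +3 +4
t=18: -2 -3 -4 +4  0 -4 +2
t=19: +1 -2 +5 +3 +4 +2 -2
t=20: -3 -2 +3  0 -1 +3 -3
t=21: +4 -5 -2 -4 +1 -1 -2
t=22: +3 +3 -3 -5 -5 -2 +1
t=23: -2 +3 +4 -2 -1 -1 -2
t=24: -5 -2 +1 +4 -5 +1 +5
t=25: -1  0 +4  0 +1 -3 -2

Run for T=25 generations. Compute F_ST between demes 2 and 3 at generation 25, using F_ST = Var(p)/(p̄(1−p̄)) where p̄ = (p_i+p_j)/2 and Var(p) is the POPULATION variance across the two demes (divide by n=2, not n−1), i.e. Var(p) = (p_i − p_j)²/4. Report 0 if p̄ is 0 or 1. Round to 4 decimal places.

t=0: k=[95 0 0 0 0 0 0]
t=1: x=[90.7250 4.2750 0.0000 0.0000 0.0000 0.0000 0.0000] k=[86 7 0 0 0 0 0]
t=2: x=[82.4450 10.2400 0.3150 0.0000 0.0000 0.0000 0.0000] k=[86 6 0 0 0 0 0]
t=3: x=[82.4000 9.3300 0.2700 0.0000 0.0000 0.0000 0.0000] k=[83 9 0 0 0 0 0]
t=4: x=[79.6700 11.9250 0.4050 0.0000 0.0000 0.0000 0.0000] k=[82 7 5 0 0 0 0]
t=5: x=[78.6250 10.2850 4.8650 0.2250 0.0000 0.0000 0.0000] k=[76 11 10 5 0 0 0]
t=6: x=[73.0750 13.8800 9.8200 5.0000 0.2250 0.0000 0.0000] k=[73 13 9 9 4 0 0]
t=7: x=[70.3000 15.5200 9.1800 8.7750 4.0450 0.1800 0.0000] k=[68 20 12 12 8 5 0]
t=8: x=[65.8400 21.8000 12.3600 11.8200 8.0450 4.9100 0.2250] k=[68 17 10 14 13 0 0]
t=9: x=[65.7050 18.9800 10.4950 13.7750 12.4600 0.5850 0.0000] k=[66 15 12 15 13 0 0]
t=10: x=[63.7050 17.1600 12.2700 14.7750 12.5050 0.5850 0.0000] k=[66 15 8 19 18 4 0]
t=11: x=[63.7050 16.9800 8.8100 18.4600 17.4150 4.4500 0.1800] k=[59 17 5 21 14 4 3]
t=12: x=[57.1100 18.3500 6.2600 19.9650 13.8650 4.4050 3.0450] k=[56 16 3 23 12 0 0]
t=13: x=[54.2000 17.2150 4.4850 21.6050 11.9550 0.5400 0.0000] k=[54 17 2 25 7 2 0]
t=14: x=[52.3350 17.9900 3.7100 23.1550 7.5850 2.1350 0.0900] k=[53 16 5 24 7 0 0]
t=15: x=[51.3350 17.1700 6.3500 22.3800 7.4500 0.3150 0.0000] k=[55 21 11 27 5 0 0]
t=16: x=[53.4700 22.0800 12.1700 25.2900 5.7650 0.2250 0.0000] k=[53 25 12 21 6 0 0]
t=17: x=[51.7400 25.6750 12.9900 19.9200 6.4050 0.2700 0.0000] k=[47 24 11 15 9 3 0]
t=18: x=[45.9650 24.4500 11.7650 14.5500 9.0000 3.1350 0.1350] k=[44 21 8 19 9 0 2]
t=19: x=[42.9650 21.4500 9.0800 18.0550 9.0450 0.4950 1.9100] k=[44 19 14 21 13 2 0]
t=20: x=[42.8750 19.9000 14.5400 20.3250 12.8650 2.4050 0.0900] k=[40 18 18 20 12 5 0]
t=21: x=[39.0100 18.9900 18.0900 19.5500 12.0450 5.0900 0.2250] k=[43 14 16 16 13 4 0]
t=22: x=[41.6950 15.3950 15.9100 15.8650 12.7300 4.2250 0.1800] k=[45 18 13 11 8 2 1]
t=23: x=[43.7850 18.9900 13.1350 10.9550 7.8650 2.2250 1.0450] k=[42 22 17 9 7 1 0]
t=24: x=[41.1000 22.6750 16.8650 9.2700 6.8200 1.2250 0.0450] k=[36 21 18 13 2 2 5]
t=25: x=[35.3250 21.5400 17.9100 12.7300 2.4950 2.1350 4.8650] k=[34 22 22 13 3 0 3]

0.0149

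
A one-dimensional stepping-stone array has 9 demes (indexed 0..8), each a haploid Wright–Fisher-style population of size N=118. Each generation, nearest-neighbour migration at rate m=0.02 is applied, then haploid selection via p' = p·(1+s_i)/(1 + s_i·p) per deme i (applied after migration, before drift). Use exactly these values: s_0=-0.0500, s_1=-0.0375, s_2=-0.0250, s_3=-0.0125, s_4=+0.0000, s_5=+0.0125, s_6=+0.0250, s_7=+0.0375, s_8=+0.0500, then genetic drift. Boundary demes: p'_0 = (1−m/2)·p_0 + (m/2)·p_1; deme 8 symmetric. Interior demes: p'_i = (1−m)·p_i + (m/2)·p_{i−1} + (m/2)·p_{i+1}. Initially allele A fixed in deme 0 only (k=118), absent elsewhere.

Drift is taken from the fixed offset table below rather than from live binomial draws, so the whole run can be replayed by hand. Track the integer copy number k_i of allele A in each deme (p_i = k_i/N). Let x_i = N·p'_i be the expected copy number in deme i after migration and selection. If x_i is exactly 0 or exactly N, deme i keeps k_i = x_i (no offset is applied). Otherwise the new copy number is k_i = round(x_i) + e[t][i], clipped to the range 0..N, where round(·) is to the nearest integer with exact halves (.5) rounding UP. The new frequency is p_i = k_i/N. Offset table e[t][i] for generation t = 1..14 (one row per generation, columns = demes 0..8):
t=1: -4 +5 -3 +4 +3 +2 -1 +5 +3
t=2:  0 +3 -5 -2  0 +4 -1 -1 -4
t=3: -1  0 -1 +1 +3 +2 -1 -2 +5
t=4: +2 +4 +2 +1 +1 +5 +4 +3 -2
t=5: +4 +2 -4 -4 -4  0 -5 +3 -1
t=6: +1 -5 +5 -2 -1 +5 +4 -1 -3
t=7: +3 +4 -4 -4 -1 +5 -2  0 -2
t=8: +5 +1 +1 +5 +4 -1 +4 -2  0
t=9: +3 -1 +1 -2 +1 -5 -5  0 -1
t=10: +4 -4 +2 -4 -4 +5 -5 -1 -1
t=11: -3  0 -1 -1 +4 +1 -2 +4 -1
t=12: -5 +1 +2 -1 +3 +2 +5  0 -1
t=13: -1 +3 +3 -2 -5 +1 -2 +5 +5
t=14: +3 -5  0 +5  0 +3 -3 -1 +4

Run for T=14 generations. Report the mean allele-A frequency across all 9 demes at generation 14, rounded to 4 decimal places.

0.1478

t=0: k=[118 0 0 0 0 0 0 0 0]
t=1: x=[116.7585 1.1362 0.0000 0.0000 0.0000 0.0000 0.0000 0.0000 0.0000] k=[113 6 0 0 0 0 0 0 0]
t=2: x=[111.6278 6.7622 0.0585 0.0000 0.0000 0.0000 0.0000 0.0000 0.0000] k=[112 10 0 0 0 0 0 0 0]
t=3: x=[110.6336 10.5471 0.0975 0.0000 0.0000 0.0000 0.0000 0.0000 0.0000] k=[110 11 0 0 0 0 0 0 0]
t=4: x=[108.5746 11.4778 0.1073 0.0000 0.0000 0.0000 0.0000 0.0000 0.0000] k=[111 15 2 0 0 0 0 0 0]
t=5: x=[109.6507 15.3134 2.0582 0.0198 0.0000 0.0000 0.0000 0.0000 0.0000] k=[114 17 0 0 0 0 0 0 0]
t=6: x=[112.7800 17.2300 0.1658 0.0000 0.0000 0.0000 0.0000 0.0000 0.0000] k=[114 12 5 0 0 0 0 0 0]
t=7: x=[112.7276 12.5159 4.8997 0.0494 0.0000 0.0000 0.0000 0.0000 0.0000] k=[116 17 1 0 0 0 0 0 0]
t=8: x=[114.8568 17.2592 1.1215 0.0099 0.0000 0.0000 0.0000 0.0000 0.0000] k=[118 18 2 5 0 0 0 0 0]
t=9: x=[116.9478 18.2427 2.1362 4.8610 0.0500 0.0000 0.0000 0.0000 0.0000] k=[118 17 3 3 1 0 0 0 0]
t=10: x=[116.9373 17.2981 3.0635 2.9437 1.0100 0.0101 0.0000 0.0000 0.0000] k=[118 13 5 0 0 5 0 0 0]
t=11: x=[116.8953 13.5061 4.9095 0.0494 0.0500 4.9587 0.0512 0.0000 0.0000] k=[114 14 4 0 4 6 0 0 0]
t=12: x=[112.7486 14.4095 3.9619 0.0790 3.9800 5.9902 0.0615 0.0000 0.0000] k=[108 15 6 0 7 8 5 0 0]
t=13: x=[106.5506 15.3231 5.8868 0.1284 6.9400 8.0527 5.0991 0.0519 0.0000] k=[106 18 9 0 2 9 3 5 0]
t=14: x=[104.5195 18.1940 8.7918 0.1086 2.0500 8.9724 3.1549 5.1069 0.0525] k=[108 13 9 5 2 12 0 4 4]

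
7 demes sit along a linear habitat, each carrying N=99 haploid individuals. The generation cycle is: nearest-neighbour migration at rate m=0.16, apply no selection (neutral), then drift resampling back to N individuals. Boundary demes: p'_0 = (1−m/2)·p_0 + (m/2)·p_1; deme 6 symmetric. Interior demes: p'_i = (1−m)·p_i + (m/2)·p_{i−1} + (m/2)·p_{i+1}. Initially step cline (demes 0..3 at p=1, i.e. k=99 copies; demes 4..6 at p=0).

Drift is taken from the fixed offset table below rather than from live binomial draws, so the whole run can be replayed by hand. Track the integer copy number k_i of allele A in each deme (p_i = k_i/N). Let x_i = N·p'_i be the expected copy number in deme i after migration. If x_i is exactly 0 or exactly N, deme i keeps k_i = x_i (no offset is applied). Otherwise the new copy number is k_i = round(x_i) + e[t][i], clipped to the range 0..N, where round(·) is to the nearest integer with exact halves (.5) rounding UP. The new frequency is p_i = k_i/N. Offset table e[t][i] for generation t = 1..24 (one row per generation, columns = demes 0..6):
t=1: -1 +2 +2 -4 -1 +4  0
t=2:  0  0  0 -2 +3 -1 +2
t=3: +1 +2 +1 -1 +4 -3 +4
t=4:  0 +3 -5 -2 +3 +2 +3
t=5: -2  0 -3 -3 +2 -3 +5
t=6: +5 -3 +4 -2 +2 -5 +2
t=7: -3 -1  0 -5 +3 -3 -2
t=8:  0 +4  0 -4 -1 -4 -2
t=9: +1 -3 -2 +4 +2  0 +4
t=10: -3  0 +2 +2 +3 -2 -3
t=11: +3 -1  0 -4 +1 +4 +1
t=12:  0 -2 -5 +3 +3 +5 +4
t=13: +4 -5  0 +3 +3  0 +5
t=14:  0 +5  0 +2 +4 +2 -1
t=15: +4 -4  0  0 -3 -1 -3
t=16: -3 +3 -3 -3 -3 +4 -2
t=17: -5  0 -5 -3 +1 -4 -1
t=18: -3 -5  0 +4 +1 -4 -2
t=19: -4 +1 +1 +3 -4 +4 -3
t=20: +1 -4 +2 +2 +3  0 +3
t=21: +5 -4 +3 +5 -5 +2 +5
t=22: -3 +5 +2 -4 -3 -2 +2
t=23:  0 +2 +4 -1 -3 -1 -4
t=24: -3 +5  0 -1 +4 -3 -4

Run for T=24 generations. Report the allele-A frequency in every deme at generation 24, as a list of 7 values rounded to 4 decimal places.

t=0: k=[99 99 99 99 0 0 0]
t=1: x=[99.0000 99.0000 99.0000 91.0800 7.9200 0.0000 0.0000] k=[99 99 99 87 7 0 0]
t=2: x=[99.0000 99.0000 98.0400 81.5600 12.8400 0.5600 0.0000] k=[99 99 98 80 16 0 0]
t=3: x=[99.0000 98.9200 96.6400 76.3200 19.8400 1.2800 0.0000] k=[99 99 98 75 24 0 0]
t=4: x=[99.0000 98.9200 96.2400 72.7600 26.1600 1.9200 0.0000] k=[99 99 91 71 29 4 0]
t=5: x=[99.0000 98.3600 90.0400 69.2400 30.3600 5.6800 0.3200] k=[99 98 87 66 32 3 5]
t=6: x=[98.9200 97.2000 86.2000 64.9600 32.4000 5.4800 4.8400] k=[99 94 90 63 34 0 7]
t=7: x=[98.6000 94.0800 88.1600 62.8400 33.6000 3.2800 6.4400] k=[96 93 88 58 37 0 4]
t=8: x=[95.7600 92.8400 86.0000 58.7200 35.7200 3.2800 3.6800] k=[96 97 86 55 35 0 2]
t=9: x=[96.0800 96.0400 84.4000 55.8800 33.8000 2.9600 1.8400] k=[97 93 82 60 36 3 6]
t=10: x=[96.6800 92.4400 81.1200 59.8400 35.2800 5.8800 5.7600] k=[94 92 83 62 38 4 3]
t=11: x=[93.8400 91.4400 82.0400 61.7600 37.2000 6.6400 3.0800] k=[97 90 82 58 38 11 4]
t=12: x=[96.4400 89.9200 80.7200 58.3200 37.4400 12.6000 4.5600] k=[96 88 76 61 40 18 9]
t=13: x=[95.3600 87.6800 75.7600 60.5200 39.9200 19.0400 9.7200] k=[99 83 76 64 43 19 15]
t=14: x=[97.7200 83.7200 75.6000 63.2800 42.7600 20.6000 15.3200] k=[98 89 76 65 47 23 14]
t=15: x=[97.2800 88.6800 76.1600 64.4400 46.5200 24.2000 14.7200] k=[99 85 76 64 44 23 12]
t=16: x=[97.8800 85.4000 75.7600 63.3600 43.9200 23.8000 12.8800] k=[95 88 73 60 41 28 11]
t=17: x=[94.4400 87.3600 73.1600 59.5200 41.4800 27.6800 12.3600] k=[89 87 68 57 42 24 11]
t=18: x=[88.8400 85.6400 68.6400 56.6800 41.7600 24.4000 12.0400] k=[86 81 69 61 43 20 10]
t=19: x=[85.6000 80.4400 69.3200 60.2000 42.6000 21.0400 10.8000] k=[82 81 70 63 39 25 8]
t=20: x=[81.9200 80.2000 70.3200 61.6400 39.8000 24.7600 9.3600] k=[83 76 72 64 43 25 12]
t=21: x=[82.4400 76.2400 71.6800 62.9600 43.2400 25.4000 13.0400] k=[87 72 75 68 38 27 18]
t=22: x=[85.8000 73.4400 74.2000 66.1600 39.5200 27.1600 18.7200] k=[83 78 76 62 37 25 21]
t=23: x=[82.6000 78.2400 75.0400 61.1200 38.0400 25.6400 21.3200] k=[83 80 79 60 35 25 17]
t=24: x=[82.7600 80.1600 77.5600 59.5200 36.2000 25.1600 17.6400] k=[80 85 78 59 40 22 14]

[0.8081, 0.8586, 0.7879, 0.5960, 0.4040, 0.2222, 0.1414]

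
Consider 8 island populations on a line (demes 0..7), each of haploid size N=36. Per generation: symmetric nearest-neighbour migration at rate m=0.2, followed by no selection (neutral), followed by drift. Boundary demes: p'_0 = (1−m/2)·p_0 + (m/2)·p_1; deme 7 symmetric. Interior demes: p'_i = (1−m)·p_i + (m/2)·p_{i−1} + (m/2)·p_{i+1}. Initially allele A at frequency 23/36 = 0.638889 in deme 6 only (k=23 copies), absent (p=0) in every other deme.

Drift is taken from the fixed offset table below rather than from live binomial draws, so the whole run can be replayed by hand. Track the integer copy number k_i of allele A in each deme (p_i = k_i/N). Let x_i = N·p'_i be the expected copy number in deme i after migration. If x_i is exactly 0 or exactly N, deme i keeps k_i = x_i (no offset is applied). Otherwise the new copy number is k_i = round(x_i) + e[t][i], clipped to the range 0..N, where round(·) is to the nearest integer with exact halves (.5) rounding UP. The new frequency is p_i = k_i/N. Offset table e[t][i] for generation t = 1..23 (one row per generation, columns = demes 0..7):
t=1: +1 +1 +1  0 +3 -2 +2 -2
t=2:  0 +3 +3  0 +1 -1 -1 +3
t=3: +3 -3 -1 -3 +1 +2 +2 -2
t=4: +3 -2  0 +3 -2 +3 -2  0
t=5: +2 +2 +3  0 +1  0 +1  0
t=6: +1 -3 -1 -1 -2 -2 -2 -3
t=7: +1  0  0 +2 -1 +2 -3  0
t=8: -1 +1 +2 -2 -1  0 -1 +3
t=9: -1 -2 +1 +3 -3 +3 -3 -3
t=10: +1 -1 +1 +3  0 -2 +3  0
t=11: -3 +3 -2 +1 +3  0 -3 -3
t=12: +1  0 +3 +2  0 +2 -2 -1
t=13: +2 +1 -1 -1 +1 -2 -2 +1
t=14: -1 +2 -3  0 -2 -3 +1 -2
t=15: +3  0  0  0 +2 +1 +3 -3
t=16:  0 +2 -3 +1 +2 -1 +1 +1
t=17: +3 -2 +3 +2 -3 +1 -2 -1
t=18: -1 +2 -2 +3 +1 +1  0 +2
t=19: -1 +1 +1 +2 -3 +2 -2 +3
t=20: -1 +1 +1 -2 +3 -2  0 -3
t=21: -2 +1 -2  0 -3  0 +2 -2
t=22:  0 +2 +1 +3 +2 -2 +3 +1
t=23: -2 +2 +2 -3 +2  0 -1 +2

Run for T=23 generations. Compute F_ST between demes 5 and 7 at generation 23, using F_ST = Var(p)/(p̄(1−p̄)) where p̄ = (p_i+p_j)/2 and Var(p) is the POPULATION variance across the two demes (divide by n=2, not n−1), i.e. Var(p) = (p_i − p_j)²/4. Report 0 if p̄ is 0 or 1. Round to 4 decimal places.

t=0: k=[0 0 0 0 0 0 23 0]
t=1: x=[0.0000 0.0000 0.0000 0.0000 0.0000 2.3000 18.4000 2.3000] k=[0 0 0 0 0 0 20 0]
t=2: x=[0.0000 0.0000 0.0000 0.0000 0.0000 2.0000 16.0000 2.0000] k=[0 0 0 0 0 1 15 5]
t=3: x=[0.0000 0.0000 0.0000 0.0000 0.1000 2.3000 12.6000 6.0000] k=[0 0 0 0 1 4 15 4]
t=4: x=[0.0000 0.0000 0.0000 0.1000 1.2000 4.8000 12.8000 5.1000] k=[0 0 0 3 0 8 11 5]
t=5: x=[0.0000 0.0000 0.3000 2.4000 1.1000 7.5000 10.1000 5.6000] k=[0 0 3 2 2 8 11 6]
t=6: x=[0.0000 0.3000 2.6000 2.1000 2.6000 7.7000 10.2000 6.5000] k=[0 0 2 1 1 6 8 4]
t=7: x=[0.0000 0.2000 1.7000 1.1000 1.5000 5.7000 7.4000 4.4000] k=[0 0 2 3 1 8 4 4]
t=8: x=[0.0000 0.2000 1.9000 2.7000 1.9000 6.9000 4.4000 4.0000] k=[0 1 4 1 1 7 3 7]
t=9: x=[0.1000 1.2000 3.4000 1.3000 1.6000 6.0000 3.8000 6.6000] k=[0 0 4 4 0 9 1 4]
t=10: x=[0.0000 0.4000 3.6000 3.6000 1.3000 7.3000 2.1000 3.7000] k=[0 0 5 7 1 5 5 4]
t=11: x=[0.0000 0.5000 4.7000 6.2000 2.0000 4.6000 4.9000 4.1000] k=[0 4 3 7 5 5 2 1]
t=12: x=[0.4000 3.5000 3.5000 6.4000 5.2000 4.7000 2.2000 1.1000] k=[1 4 7 8 5 7 0 0]
t=13: x=[1.3000 4.0000 6.8000 7.6000 5.5000 6.1000 0.7000 0.0000] k=[3 5 6 7 7 4 0 0]
t=14: x=[3.2000 4.9000 6.0000 6.9000 6.7000 3.9000 0.4000 0.0000] k=[2 7 3 7 5 1 1 0]
t=15: x=[2.5000 6.1000 3.8000 6.4000 4.8000 1.4000 0.9000 0.1000] k=[6 6 4 6 7 2 4 0]
t=16: x=[6.0000 5.8000 4.4000 5.9000 6.4000 2.7000 3.4000 0.4000] k=[6 8 1 7 8 2 4 1]
t=17: x=[6.2000 7.1000 2.3000 6.5000 7.3000 2.8000 3.5000 1.3000] k=[9 5 5 9 4 4 2 0]
t=18: x=[8.6000 5.4000 5.4000 8.1000 4.5000 3.8000 2.0000 0.2000] k=[8 7 3 11 6 5 2 2]
t=19: x=[7.9000 6.7000 4.2000 9.7000 6.4000 4.8000 2.3000 2.0000] k=[7 8 5 12 3 7 0 5]
t=20: x=[7.1000 7.6000 6.0000 10.4000 4.3000 5.9000 1.2000 4.5000] k=[6 9 7 8 7 4 1 2]
t=21: x=[6.3000 8.5000 7.3000 7.8000 6.8000 4.0000 1.4000 1.9000] k=[4 10 5 8 4 4 3 0]
t=22: x=[4.6000 8.9000 5.8000 7.3000 4.4000 3.9000 2.8000 0.3000] k=[5 11 7 10 6 2 6 1]
t=23: x=[5.6000 10.0000 7.7000 9.3000 6.0000 2.8000 5.1000 1.5000] k=[4 12 10 6 8 3 4 4]

0.0022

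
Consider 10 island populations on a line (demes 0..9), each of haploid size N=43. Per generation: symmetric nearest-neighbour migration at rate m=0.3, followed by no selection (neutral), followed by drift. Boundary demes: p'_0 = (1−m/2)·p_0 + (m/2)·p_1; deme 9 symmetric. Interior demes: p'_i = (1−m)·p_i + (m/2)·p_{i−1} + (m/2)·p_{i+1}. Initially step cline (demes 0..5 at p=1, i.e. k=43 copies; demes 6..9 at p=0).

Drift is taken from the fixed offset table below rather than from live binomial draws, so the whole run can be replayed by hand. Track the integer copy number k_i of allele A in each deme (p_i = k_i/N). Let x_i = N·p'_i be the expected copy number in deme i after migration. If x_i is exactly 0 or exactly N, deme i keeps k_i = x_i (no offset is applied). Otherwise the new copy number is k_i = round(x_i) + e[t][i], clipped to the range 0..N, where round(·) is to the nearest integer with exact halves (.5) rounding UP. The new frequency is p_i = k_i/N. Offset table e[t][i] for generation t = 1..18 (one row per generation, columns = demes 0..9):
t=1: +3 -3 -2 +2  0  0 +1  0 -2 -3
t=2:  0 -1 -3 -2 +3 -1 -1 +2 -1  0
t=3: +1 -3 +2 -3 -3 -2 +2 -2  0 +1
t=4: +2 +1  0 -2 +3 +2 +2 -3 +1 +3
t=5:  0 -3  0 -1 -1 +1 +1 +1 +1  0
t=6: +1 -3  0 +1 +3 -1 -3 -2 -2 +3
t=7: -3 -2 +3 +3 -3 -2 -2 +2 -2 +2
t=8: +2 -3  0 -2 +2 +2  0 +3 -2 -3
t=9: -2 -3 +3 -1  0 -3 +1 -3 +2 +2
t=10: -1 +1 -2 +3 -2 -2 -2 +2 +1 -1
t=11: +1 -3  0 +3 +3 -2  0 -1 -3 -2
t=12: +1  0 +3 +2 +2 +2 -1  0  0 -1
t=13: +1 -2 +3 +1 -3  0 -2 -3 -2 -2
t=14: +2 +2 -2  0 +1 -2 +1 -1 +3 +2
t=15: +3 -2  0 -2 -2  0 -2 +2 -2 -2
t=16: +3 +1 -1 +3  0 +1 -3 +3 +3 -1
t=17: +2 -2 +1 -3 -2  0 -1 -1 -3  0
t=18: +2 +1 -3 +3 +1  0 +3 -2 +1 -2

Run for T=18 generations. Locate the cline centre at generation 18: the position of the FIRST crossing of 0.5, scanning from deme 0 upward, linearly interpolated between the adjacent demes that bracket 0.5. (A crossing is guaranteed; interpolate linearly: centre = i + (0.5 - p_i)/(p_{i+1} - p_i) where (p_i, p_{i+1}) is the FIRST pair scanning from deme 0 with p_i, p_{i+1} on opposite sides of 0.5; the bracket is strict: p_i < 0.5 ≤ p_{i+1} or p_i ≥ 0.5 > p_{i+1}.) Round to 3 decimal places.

5.083

t=0: k=[43 43 43 43 43 43 0 0 0 0]
t=1: x=[43.0000 43.0000 43.0000 43.0000 43.0000 36.5500 6.4500 0.0000 0.0000 0.0000] k=[43 43 43 43 43 37 7 0 0 0]
t=2: x=[43.0000 43.0000 43.0000 43.0000 42.1000 33.4000 10.4500 1.0500 0.0000 0.0000] k=[43 43 43 43 43 32 9 3 0 0]
t=3: x=[43.0000 43.0000 43.0000 43.0000 41.3500 30.2000 11.5500 3.4500 0.4500 0.0000] k=[43 43 43 43 38 28 14 1 0 0]
t=4: x=[43.0000 43.0000 43.0000 42.2500 37.2500 27.4000 14.1500 2.8000 0.1500 0.0000] k=[43 43 43 40 40 29 16 0 1 0]
t=5: x=[43.0000 43.0000 42.5500 40.4500 38.3500 28.7000 15.5500 2.5500 0.7000 0.1500] k=[43 43 43 39 37 30 17 4 2 0]
t=6: x=[43.0000 43.0000 42.4000 39.3000 36.2500 29.1000 17.0000 5.6500 2.0000 0.3000] k=[43 43 42 40 39 28 14 4 0 3]
t=7: x=[43.0000 42.8500 41.8500 40.1500 37.5000 27.5500 14.6000 4.9000 1.0500 2.5500] k=[43 41 43 43 35 26 13 7 0 5]
t=8: x=[42.7000 41.6000 42.7000 41.8000 34.8500 25.4000 14.0500 6.8500 1.8000 4.2500] k=[43 39 43 40 37 27 14 10 0 1]
t=9: x=[42.4000 40.2000 41.9500 40.0000 35.9500 26.5500 15.3500 9.1000 1.6500 0.8500] k=[40 37 43 39 36 24 16 6 4 3]
t=10: x=[39.5500 38.3500 41.5000 39.1500 34.6500 24.6000 15.7000 7.2000 4.1500 3.1500] k=[39 39 40 42 33 23 14 9 5 2]
t=11: x=[39.0000 39.1500 40.1500 40.3500 32.8500 23.1500 14.6000 9.1500 5.1500 2.4500] k=[40 36 40 43 36 21 15 8 2 0]
t=12: x=[39.4000 37.2000 39.8500 41.5000 34.8000 22.3500 14.8500 8.1500 2.6000 0.3000] k=[40 37 43 43 37 24 14 8 3 0]
t=13: x=[39.5500 38.3500 42.1000 42.1000 35.9500 24.4500 14.6000 8.1500 3.3000 0.4500] k=[41 36 43 43 33 24 13 5 1 0]
t=14: x=[40.2500 37.8000 41.9500 41.5000 33.1500 23.7000 13.4500 5.6000 1.4500 0.1500] k=[42 40 40 42 34 22 14 5 4 2]
t=15: x=[41.7000 40.3000 40.3000 40.5000 33.4000 22.6000 13.8500 6.2000 3.8500 2.3000] k=[43 38 40 39 31 23 12 8 2 0]
t=16: x=[42.2500 39.0500 39.5500 37.9500 31.0000 22.5500 13.0500 7.7000 2.6000 0.3000] k=[43 40 39 41 31 24 10 11 6 0]
t=17: x=[42.5500 40.3000 39.4500 39.2000 31.4500 22.9500 12.2500 10.1000 5.8500 0.9000] k=[43 38 40 36 29 23 11 9 3 1]
t=18: x=[42.2500 39.0500 39.1000 35.5500 29.1500 22.1000 12.5000 8.4000 3.6000 1.3000] k=[43 40 36 39 30 22 16 6 5 0]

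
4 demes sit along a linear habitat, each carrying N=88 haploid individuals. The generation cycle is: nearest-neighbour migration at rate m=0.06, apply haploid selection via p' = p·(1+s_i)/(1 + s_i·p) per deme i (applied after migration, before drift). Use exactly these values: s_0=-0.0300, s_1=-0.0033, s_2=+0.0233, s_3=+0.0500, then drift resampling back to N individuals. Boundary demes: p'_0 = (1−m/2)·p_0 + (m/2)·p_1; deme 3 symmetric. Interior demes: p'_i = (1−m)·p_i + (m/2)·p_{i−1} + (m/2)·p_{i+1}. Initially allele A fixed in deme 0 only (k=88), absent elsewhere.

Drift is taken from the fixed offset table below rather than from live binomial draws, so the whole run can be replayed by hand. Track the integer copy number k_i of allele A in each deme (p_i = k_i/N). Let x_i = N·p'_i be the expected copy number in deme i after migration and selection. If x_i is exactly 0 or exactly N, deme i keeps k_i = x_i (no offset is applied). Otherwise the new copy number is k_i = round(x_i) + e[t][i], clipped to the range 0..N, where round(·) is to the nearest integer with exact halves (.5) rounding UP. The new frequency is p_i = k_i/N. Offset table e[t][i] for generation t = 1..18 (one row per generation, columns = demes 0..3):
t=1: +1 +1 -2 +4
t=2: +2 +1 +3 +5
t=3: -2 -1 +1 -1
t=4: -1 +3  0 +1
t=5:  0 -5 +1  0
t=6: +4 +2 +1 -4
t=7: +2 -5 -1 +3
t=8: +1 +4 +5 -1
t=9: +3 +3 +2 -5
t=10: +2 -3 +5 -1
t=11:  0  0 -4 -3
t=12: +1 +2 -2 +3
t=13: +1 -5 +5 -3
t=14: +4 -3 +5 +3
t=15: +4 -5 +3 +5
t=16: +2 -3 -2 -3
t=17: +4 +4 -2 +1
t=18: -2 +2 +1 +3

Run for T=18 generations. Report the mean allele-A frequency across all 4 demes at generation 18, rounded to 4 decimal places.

t=0: k=[88 0 0 0]
t=1: x=[85.2809 2.6315 0.0000 0.0000] k=[86 4 0 0]
t=2: x=[83.4093 6.3206 0.1228 0.0000] k=[85 7 3 0]
t=3: x=[82.5052 9.1928 3.0981 0.0945] k=[81 8 4 0]
t=4: x=[78.5563 10.0406 4.0889 0.1260] k=[78 13 4 1]
t=5: x=[75.7319 14.6396 4.2727 1.1438] k=[76 10 5 1]
t=6: x=[73.6581 11.7962 5.1404 1.1753] k=[78 14 6 0]
t=7: x=[75.7626 15.6375 6.1913 0.1890] k=[78 11 5 3]
t=8: x=[75.6706 12.7938 5.2322 3.2074] k=[77 17 10 2]
t=9: x=[74.8632 18.5416 10.1754 2.3490] k=[78 22 12 0]
t=10: x=[76.0080 23.3233 12.1797 0.3779] k=[78 20 17 0]
t=11: x=[75.9466 21.5961 16.8922 0.5353] k=[76 22 13 0]
t=12: x=[74.0257 23.2933 13.1353 0.4094] k=[75 25 11 3]
t=13: x=[73.1273 26.0194 11.4067 3.3957] k=[74 21 16 0]
t=14: x=[72.0154 22.3848 15.9689 0.5039] k=[76 19 21 4]
t=15: x=[73.9338 20.7176 20.7935 4.7234] k=[78 16 24 10]
t=16: x=[75.8239 18.0525 23.7371 10.8766] k=[78 15 22 8]
t=17: x=[75.7933 17.0545 21.7449 8.7989] k=[80 21 20 10]
t=18: x=[77.9623 22.6843 20.0848 10.7521] k=[76 25 21 14]

0.3864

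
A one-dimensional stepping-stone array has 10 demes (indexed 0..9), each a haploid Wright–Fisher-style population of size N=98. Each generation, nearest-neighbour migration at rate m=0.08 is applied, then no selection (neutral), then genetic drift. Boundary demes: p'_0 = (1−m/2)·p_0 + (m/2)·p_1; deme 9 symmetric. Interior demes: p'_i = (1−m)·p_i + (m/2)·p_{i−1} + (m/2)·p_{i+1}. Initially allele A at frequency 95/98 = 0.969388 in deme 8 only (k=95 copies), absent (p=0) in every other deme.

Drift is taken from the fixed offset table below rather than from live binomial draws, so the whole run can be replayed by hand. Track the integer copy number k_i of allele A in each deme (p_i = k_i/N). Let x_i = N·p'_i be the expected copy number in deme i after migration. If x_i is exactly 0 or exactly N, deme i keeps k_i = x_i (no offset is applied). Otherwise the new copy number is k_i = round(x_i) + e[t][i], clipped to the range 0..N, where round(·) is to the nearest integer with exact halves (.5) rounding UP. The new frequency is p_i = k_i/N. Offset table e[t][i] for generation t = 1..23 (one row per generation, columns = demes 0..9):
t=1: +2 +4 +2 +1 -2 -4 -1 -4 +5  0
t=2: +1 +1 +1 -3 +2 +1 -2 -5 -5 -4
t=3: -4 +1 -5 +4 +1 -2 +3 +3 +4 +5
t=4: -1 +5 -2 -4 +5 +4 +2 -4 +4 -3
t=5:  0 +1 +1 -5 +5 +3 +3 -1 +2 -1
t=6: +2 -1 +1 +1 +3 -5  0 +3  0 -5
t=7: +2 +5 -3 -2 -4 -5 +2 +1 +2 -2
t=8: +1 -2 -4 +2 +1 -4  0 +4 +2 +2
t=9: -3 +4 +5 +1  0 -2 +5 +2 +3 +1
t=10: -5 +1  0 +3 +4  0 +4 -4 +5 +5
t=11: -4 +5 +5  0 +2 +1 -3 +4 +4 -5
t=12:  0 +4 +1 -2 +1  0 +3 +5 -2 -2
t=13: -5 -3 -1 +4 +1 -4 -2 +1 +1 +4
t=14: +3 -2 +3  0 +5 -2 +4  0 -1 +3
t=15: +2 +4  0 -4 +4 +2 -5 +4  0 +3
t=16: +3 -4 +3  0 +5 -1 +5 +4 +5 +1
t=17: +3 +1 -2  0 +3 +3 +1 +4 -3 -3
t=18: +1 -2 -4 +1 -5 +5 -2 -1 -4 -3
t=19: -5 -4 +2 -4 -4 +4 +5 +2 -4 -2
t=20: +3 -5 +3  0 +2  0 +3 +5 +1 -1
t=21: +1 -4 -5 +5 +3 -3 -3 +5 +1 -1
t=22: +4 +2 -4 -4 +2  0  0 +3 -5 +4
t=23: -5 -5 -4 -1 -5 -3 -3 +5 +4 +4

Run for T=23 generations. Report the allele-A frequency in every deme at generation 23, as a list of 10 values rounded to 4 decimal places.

[0.0510, 0.0000, 0.0000, 0.0102, 0.0918, 0.1122, 0.2449, 0.5918, 0.4592, 0.4184]

t=0: k=[0 0 0 0 0 0 0 0 95 0]
t=1: x=[0.0000 0.0000 0.0000 0.0000 0.0000 0.0000 0.0000 3.8000 87.4000 3.8000] k=[0 0 0 0 0 0 0 0 92 4]
t=2: x=[0.0000 0.0000 0.0000 0.0000 0.0000 0.0000 0.0000 3.6800 84.8000 7.5200] k=[0 0 0 0 0 0 0 0 80 4]
t=3: x=[0.0000 0.0000 0.0000 0.0000 0.0000 0.0000 0.0000 3.2000 73.7600 7.0400] k=[0 0 0 0 0 0 0 6 78 12]
t=4: x=[0.0000 0.0000 0.0000 0.0000 0.0000 0.0000 0.2400 8.6400 72.4800 14.6400] k=[0 0 0 0 0 0 2 5 76 12]
t=5: x=[0.0000 0.0000 0.0000 0.0000 0.0000 0.0800 2.0400 7.7200 70.6000 14.5600] k=[0 0 0 0 0 3 5 7 73 14]
t=6: x=[0.0000 0.0000 0.0000 0.0000 0.1200 2.9600 5.0000 9.5600 68.0000 16.3600] k=[0 0 0 0 3 0 5 13 68 11]
t=7: x=[0.0000 0.0000 0.0000 0.1200 2.7600 0.3200 5.1200 14.8800 63.5200 13.2800] k=[0 0 0 0 0 0 7 16 66 11]
t=8: x=[0.0000 0.0000 0.0000 0.0000 0.0000 0.2800 7.0800 17.6400 61.8000 13.2000] k=[0 0 0 0 0 0 7 22 64 15]
t=9: x=[0.0000 0.0000 0.0000 0.0000 0.0000 0.2800 7.3200 23.0800 60.3600 16.9600] k=[0 0 0 0 0 0 12 25 63 18]
t=10: x=[0.0000 0.0000 0.0000 0.0000 0.0000 0.4800 12.0400 26.0000 59.6800 19.8000] k=[0 0 0 0 0 0 16 22 65 25]
t=11: x=[0.0000 0.0000 0.0000 0.0000 0.0000 0.6400 15.6000 23.4800 61.6800 26.6000] k=[0 0 0 0 0 2 13 27 66 22]
t=12: x=[0.0000 0.0000 0.0000 0.0000 0.0800 2.3600 13.1200 28.0000 62.6800 23.7600] k=[0 0 0 0 1 2 16 33 61 22]
t=13: x=[0.0000 0.0000 0.0000 0.0400 1.0000 2.5200 16.1200 33.4400 58.3200 23.5600] k=[0 0 0 4 2 0 14 34 59 28]
t=14: x=[0.0000 0.0000 0.1600 3.7600 2.0000 0.6400 14.2400 34.2000 56.7600 29.2400] k=[0 0 3 4 7 0 18 34 56 32]
t=15: x=[0.0000 0.1200 2.9200 4.0800 6.6000 1.0000 17.9200 34.2400 54.1600 32.9600] k=[0 4 3 0 11 3 13 38 54 36]
t=16: x=[0.1600 3.8000 2.9200 0.5600 10.2400 3.7200 13.6000 37.6400 52.6400 36.7200] k=[3 0 6 1 15 3 19 42 58 38]
t=17: x=[2.8800 0.3600 5.5600 1.7600 13.9600 4.1200 19.2800 41.7200 56.5600 38.8000] k=[6 1 4 2 17 7 20 46 54 36]
t=18: x=[5.8000 1.3200 3.8000 2.6800 16.0000 7.9200 20.5200 45.2800 52.9600 36.7200] k=[7 0 0 4 11 13 19 44 49 34]
t=19: x=[6.7200 0.2800 0.1600 4.1200 10.8000 13.1600 19.7600 43.2000 48.2000 34.6000] k=[2 0 2 0 7 17 25 45 44 33]
t=20: x=[1.9200 0.1600 1.8400 0.3600 7.1200 16.9200 25.4800 44.1600 43.6000 33.4400] k=[5 0 5 0 9 17 28 49 45 32]
t=21: x=[4.8000 0.4000 4.6000 0.5600 8.9600 17.1200 28.4000 48.0000 44.6400 32.5200] k=[6 0 0 6 12 14 25 53 46 32]
t=22: x=[5.7600 0.2400 0.2400 6.0000 11.8400 14.3600 25.6800 51.6000 45.7200 32.5600] k=[10 2 0 2 14 14 26 55 41 37]
t=23: x=[9.6800 2.2400 0.1600 2.4000 13.5200 14.4800 26.6800 53.2800 41.4000 37.1600] k=[5 0 0 1 9 11 24 58 45 41]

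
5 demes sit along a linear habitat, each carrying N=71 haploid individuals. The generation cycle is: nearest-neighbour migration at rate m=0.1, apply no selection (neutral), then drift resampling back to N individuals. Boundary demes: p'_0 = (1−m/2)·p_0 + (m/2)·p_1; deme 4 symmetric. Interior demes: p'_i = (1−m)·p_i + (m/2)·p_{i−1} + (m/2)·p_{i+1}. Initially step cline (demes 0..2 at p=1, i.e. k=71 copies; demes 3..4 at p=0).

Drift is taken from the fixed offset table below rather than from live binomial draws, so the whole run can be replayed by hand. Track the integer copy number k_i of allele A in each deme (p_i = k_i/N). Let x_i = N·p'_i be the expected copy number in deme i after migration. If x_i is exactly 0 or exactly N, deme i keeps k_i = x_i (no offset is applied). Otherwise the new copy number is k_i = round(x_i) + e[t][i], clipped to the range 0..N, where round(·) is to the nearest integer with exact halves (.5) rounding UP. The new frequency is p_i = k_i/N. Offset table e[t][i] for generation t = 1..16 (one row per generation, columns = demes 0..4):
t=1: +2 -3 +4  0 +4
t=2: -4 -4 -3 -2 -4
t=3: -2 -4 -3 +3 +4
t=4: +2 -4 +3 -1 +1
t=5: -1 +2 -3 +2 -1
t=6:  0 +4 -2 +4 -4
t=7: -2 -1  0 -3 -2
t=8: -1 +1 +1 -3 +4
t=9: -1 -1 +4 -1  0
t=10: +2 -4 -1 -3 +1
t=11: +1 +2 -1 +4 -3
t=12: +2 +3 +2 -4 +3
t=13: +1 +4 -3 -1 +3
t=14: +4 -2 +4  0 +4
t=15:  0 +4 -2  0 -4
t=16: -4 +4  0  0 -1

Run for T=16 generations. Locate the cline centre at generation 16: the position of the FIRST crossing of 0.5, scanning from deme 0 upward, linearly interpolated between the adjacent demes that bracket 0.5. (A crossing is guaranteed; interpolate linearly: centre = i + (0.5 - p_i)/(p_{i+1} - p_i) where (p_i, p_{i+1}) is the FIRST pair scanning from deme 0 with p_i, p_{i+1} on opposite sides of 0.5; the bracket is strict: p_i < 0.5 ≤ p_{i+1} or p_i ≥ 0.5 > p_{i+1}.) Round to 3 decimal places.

2.463

t=0: k=[71 71 71 0 0]
t=1: x=[71.0000 71.0000 67.4500 3.5500 0.0000] k=[71 71 71 4 0]
t=2: x=[71.0000 71.0000 67.6500 7.1500 0.2000] k=[71 71 65 5 0]
t=3: x=[71.0000 70.7000 62.3000 7.7500 0.2500] k=[71 67 59 11 4]
t=4: x=[70.8000 66.8000 57.0000 13.0500 4.3500] k=[71 63 60 12 5]
t=5: x=[70.6000 63.2500 57.7500 14.0500 5.3500] k=[70 65 55 16 4]
t=6: x=[69.7500 64.7500 53.5500 17.3500 4.6000] k=[70 69 52 21 1]
t=7: x=[69.9500 68.2000 51.3000 21.5500 2.0000] k=[68 67 51 19 0]
t=8: x=[67.9500 66.2500 50.2000 19.6500 0.9500] k=[67 67 51 17 5]
t=9: x=[67.0000 66.2000 50.1000 18.1000 5.6000] k=[66 65 54 17 6]
t=10: x=[65.9500 64.5000 52.7000 18.3000 6.5500] k=[68 61 52 15 8]
t=11: x=[67.6500 60.9000 50.6000 16.5000 8.3500] k=[69 63 50 21 5]
t=12: x=[68.7000 62.6500 49.2000 21.6500 5.8000] k=[71 66 51 18 9]
t=13: x=[70.7500 65.5000 50.1000 19.2000 9.4500] k=[71 70 47 18 12]
t=14: x=[70.9500 68.9000 46.7000 19.1500 12.3000] k=[71 67 51 19 16]
t=15: x=[70.8000 66.4000 50.2000 20.4500 16.1500] k=[71 70 48 20 12]
t=16: x=[70.9500 68.9500 47.7000 21.0000 12.4000] k=[67 71 48 21 11]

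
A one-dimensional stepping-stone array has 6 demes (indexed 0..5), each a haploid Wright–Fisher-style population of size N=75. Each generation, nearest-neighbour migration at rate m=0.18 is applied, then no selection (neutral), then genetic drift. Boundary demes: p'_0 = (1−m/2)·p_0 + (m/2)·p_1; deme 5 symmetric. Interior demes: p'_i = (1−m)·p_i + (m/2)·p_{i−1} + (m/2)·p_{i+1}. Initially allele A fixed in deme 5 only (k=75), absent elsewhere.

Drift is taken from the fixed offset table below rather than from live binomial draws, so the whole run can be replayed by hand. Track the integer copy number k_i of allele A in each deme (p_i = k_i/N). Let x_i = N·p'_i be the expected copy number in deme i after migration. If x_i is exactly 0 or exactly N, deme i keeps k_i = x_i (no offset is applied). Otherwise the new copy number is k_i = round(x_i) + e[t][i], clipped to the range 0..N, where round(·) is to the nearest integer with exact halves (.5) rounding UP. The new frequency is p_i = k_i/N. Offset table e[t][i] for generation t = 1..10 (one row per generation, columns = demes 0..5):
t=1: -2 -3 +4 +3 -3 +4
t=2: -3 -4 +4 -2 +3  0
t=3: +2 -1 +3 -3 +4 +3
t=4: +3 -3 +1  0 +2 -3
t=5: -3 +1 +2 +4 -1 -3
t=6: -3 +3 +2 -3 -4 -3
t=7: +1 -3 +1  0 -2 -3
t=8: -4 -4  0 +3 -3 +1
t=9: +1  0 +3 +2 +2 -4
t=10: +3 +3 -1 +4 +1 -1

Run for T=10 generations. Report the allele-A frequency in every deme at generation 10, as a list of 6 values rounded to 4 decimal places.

[0.0000, 0.0533, 0.0933, 0.2267, 0.3067, 0.4267]

t=0: k=[0 0 0 0 0 75]
t=1: x=[0.0000 0.0000 0.0000 0.0000 6.7500 68.2500] k=[0 0 0 0 4 72]
t=2: x=[0.0000 0.0000 0.0000 0.3600 9.7600 65.8800] k=[0 0 0 0 13 66]
t=3: x=[0.0000 0.0000 0.0000 1.1700 16.6000 61.2300] k=[0 0 0 0 21 64]
t=4: x=[0.0000 0.0000 0.0000 1.8900 22.9800 60.1300] k=[0 0 0 2 25 57]
t=5: x=[0.0000 0.0000 0.1800 3.8900 25.8100 54.1200] k=[0 0 2 8 25 51]
t=6: x=[0.0000 0.1800 2.3600 8.9900 25.8100 48.6600] k=[0 3 4 6 22 46]
t=7: x=[0.2700 2.8200 4.0900 7.2600 22.7200 43.8400] k=[1 0 5 7 21 41]
t=8: x=[0.9100 0.5400 4.7300 8.0800 21.5400 39.2000] k=[0 0 5 11 19 40]
t=9: x=[0.0000 0.4500 5.0900 11.1800 20.1700 38.1100] k=[0 0 8 13 22 34]
t=10: x=[0.0000 0.7200 7.7300 13.3600 22.2700 32.9200] k=[0 4 7 17 23 32]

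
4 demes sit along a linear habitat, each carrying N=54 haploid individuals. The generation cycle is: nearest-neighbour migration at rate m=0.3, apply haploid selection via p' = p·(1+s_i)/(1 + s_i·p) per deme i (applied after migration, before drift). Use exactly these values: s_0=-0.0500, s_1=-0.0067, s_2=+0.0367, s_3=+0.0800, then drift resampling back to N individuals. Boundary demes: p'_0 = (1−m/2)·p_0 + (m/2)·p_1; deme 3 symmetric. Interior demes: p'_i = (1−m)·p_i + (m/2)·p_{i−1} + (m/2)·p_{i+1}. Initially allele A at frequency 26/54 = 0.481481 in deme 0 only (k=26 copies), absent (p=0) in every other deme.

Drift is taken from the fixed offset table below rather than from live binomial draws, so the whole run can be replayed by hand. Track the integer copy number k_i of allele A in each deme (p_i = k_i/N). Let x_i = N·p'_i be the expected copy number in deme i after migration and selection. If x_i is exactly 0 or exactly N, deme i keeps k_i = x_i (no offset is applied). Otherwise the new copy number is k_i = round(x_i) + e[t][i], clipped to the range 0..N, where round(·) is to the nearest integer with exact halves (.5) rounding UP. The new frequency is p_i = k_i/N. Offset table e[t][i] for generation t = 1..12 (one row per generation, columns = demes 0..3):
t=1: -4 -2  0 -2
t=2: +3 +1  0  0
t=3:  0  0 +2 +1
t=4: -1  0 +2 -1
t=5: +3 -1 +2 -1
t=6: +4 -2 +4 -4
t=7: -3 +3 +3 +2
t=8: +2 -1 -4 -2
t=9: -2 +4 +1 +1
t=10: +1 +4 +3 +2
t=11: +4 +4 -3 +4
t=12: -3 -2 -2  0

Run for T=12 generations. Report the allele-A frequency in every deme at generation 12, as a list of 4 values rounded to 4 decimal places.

[0.2037, 0.2593, 0.1667, 0.2407]

t=0: k=[26 0 0 0]
t=1: x=[21.4336 3.8757 0.0000 0.0000] k=[17 2 0 0]
t=2: x=[14.2065 3.9255 0.3109 0.0000] k=[17 5 0 0]
t=3: x=[14.6461 6.0140 0.7771 0.0000] k=[15 6 3 0]
t=4: x=[13.1335 6.8596 3.1038 0.4857] k=[12 7 5 0]
t=5: x=[10.8000 7.4069 4.7024 0.8091] k=[14 6 7 0]
t=6: x=[12.3058 7.3074 5.9893 1.1322] k=[16 5 10 0]
t=7: x=[13.8161 7.3572 7.9923 1.6164] k=[11 10 11 4]
t=8: x=[10.4121 10.2441 10.0924 5.4135] k=[12 9 6 3]
t=9: x=[11.0911 8.9497 6.1949 3.7071] k=[9 13 7 5]
t=10: x=[9.2018 11.4393 7.8384 5.6794] k=[10 15 11 8]
t=11: x=[10.3152 13.5815 11.4723 9.0132] k=[14 18 8 13]
t=12: x=[14.0601 15.8247 10.5527 12.9942] k=[11 14 9 13]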